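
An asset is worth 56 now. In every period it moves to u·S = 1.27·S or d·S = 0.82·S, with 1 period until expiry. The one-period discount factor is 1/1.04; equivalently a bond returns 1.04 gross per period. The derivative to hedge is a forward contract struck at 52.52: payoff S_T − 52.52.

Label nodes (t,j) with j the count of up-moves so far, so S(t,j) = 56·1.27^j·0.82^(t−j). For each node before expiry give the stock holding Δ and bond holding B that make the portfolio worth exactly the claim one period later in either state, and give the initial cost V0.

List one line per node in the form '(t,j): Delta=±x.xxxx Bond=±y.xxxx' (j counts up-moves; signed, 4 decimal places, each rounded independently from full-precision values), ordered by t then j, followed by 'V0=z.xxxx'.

(0,0): Delta=1.0000 Bond=-50.5000
V0=5.5000

Risk-neutral probability p* = (R−d)/(u−d) = (1.04−0.82)/(1.27−0.82) = 0.4889.
Payoff layer (t=1): V(1,0)=-6.6000, V(1,1)=18.6000
  t=0,j=0: stock 56.0000 → up 71.1200 (V=18.6000), down 45.9200 (V=-6.6000). Price 5.5000; hedge Δ=1.0000, bond B=-50.5000.
Check: Δ(0,0)·S0 + B(0,0) = 5.5000 = V0.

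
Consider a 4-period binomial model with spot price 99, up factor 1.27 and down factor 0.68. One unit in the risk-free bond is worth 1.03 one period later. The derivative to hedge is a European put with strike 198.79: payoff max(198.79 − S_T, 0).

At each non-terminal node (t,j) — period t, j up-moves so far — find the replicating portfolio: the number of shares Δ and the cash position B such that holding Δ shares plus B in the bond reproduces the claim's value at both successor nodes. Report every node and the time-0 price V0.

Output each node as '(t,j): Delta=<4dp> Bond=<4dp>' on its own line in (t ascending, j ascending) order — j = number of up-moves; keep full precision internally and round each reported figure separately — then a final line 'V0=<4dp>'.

(0,0): Delta=-0.8078 Bond=164.0624
(1,0): Delta=-1.0000 Bond=181.9210
(1,1): Delta=-0.7373 Bond=160.1134
(2,0): Delta=-1.0000 Bond=187.3786
(2,1): Delta=-1.0000 Bond=187.3786
(2,2): Delta=-0.6408 Bond=149.5143
(3,0): Delta=-1.0000 Bond=193.0000
(3,1): Delta=-1.0000 Bond=193.0000
(3,2): Delta=-1.0000 Bond=193.0000
(3,3): Delta=-0.5089 Bond=127.2568
V0=84.0870

No-arbitrage ⇒ martingale measure with p* = (R−d)/(u−d) = 0.5932.
Terminal payoffs: V(4,0)=177.6224, V(4,1)=159.2565, V(4,2)=124.9553, V(4,3)=60.8929, V(4,4)=0.0000
Node (3,0) S=31.1288: V=(p*·159.2565+(1−p*)·177.6224)/1.03=161.8712; Δ=(159.2565−177.6224)/(39.5335−21.1676)=-1.0000; B=V−Δ·S=193.0000
Node (3,1) S=58.1376: V=(p*·124.9553+(1−p*)·159.2565)/1.03=134.8624; Δ=(124.9553−159.2565)/(73.8347−39.5335)=-1.0000; B=V−Δ·S=193.0000
Node (3,2) S=108.5804: V=(p*·60.8929+(1−p*)·124.9553)/1.03=84.4196; Δ=(60.8929−124.9553)/(137.8971−73.8347)=-1.0000; B=V−Δ·S=193.0000
Node (3,3) S=202.7899: V=(p*·0.0000+(1−p*)·60.8929)/1.03=24.0485; Δ=(0.0000−60.8929)/(257.5432−137.8971)=-0.5089; B=V−Δ·S=127.2568
Node (2,0) S=45.7776: V=(p*·134.8624+(1−p*)·161.8712)/1.03=141.6010; Δ=(134.8624−161.8712)/(58.1376−31.1288)=-1.0000; B=V−Δ·S=187.3786
Node (2,1) S=85.4964: V=(p*·84.4196+(1−p*)·134.8624)/1.03=101.8822; Δ=(84.4196−134.8624)/(108.5804−58.1376)=-1.0000; B=V−Δ·S=187.3786
Node (2,2) S=159.6771: V=(p*·24.0485+(1−p*)·84.4196)/1.03=47.1905; Δ=(24.0485−84.4196)/(202.7899−108.5804)=-0.6408; B=V−Δ·S=149.5143
Node (1,0) S=67.3200: V=(p*·101.8822+(1−p*)·141.6010)/1.03=114.6010; Δ=(101.8822−141.6010)/(85.4964−45.7776)=-1.0000; B=V−Δ·S=181.9210
Node (1,1) S=125.7300: V=(p*·47.1905+(1−p*)·101.8822)/1.03=67.4155; Δ=(47.1905−101.8822)/(159.6771−85.4964)=-0.7373; B=V−Δ·S=160.1134
Node (0,0) S=99.0000: V=(p*·67.4155+(1−p*)·114.6010)/1.03=84.0870; Δ=(67.4155−114.6010)/(125.7300−67.3200)=-0.8078; B=V−Δ·S=164.0624
Check: Δ(0,0)·S0 + B(0,0) = 84.0870 = V0.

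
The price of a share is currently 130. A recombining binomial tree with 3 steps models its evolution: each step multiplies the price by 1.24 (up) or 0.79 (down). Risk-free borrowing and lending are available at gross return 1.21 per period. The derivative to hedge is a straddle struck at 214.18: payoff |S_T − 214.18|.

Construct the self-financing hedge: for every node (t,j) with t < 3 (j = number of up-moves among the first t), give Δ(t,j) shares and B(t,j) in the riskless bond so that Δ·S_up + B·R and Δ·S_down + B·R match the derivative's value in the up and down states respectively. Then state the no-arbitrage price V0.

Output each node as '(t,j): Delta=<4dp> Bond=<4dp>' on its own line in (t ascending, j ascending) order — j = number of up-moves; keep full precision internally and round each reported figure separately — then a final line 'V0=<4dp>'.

(0,0): Delta=-0.3149 Bond=62.7492
(1,0): Delta=-1.0000 Bond=146.2878
(1,1): Delta=-0.2837 Bond=70.9007
(2,0): Delta=-1.0000 Bond=177.0083
(2,1): Delta=-1.0000 Bond=177.0083
(2,2): Delta=-0.2511 Bond=79.2743
V0=21.8141

The replicating-portfolio and risk-neutral prices coincide; use p* = (1.21−0.79)/(1.24−0.79) = 0.9333 for the latter.
Payoff layer (t=3): V(3,0)=150.0849, V(3,1)=113.5751, V(3,2)=56.2685, V(3,3)=33.6811
Node (2,0) S=81.1330: V=(p*·113.5751+(1−p*)·150.0849)/1.21=95.8753; Δ=(113.5751−150.0849)/(100.6049−64.0951)=-1.0000; B=V−Δ·S=177.0083
Node (2,1) S=127.3480: V=(p*·56.2685+(1−p*)·113.5751)/1.21=49.6603; Δ=(56.2685−113.5751)/(157.9115−100.6049)=-1.0000; B=V−Δ·S=177.0083
Node (2,2) S=199.8880: V=(p*·33.6811+(1−p*)·56.2685)/1.21=29.0801; Δ=(33.6811−56.2685)/(247.8611−157.9115)=-0.2511; B=V−Δ·S=79.2743
Node (1,0) S=102.7000: V=(p*·49.6603+(1−p*)·95.8753)/1.21=43.5878; Δ=(49.6603−95.8753)/(127.3480−81.1330)=-1.0000; B=V−Δ·S=146.2878
Node (1,1) S=161.2000: V=(p*·29.0801+(1−p*)·49.6603)/1.21=25.1670; Δ=(29.0801−49.6603)/(199.8880−127.3480)=-0.2837; B=V−Δ·S=70.9007
Node (0,0) S=130.0000: V=(p*·25.1670+(1−p*)·43.5878)/1.21=21.8141; Δ=(25.1670−43.5878)/(161.2000−102.7000)=-0.3149; B=V−Δ·S=62.7492
The time-0 hedge costs 21.8141, which is the no-arbitrage price.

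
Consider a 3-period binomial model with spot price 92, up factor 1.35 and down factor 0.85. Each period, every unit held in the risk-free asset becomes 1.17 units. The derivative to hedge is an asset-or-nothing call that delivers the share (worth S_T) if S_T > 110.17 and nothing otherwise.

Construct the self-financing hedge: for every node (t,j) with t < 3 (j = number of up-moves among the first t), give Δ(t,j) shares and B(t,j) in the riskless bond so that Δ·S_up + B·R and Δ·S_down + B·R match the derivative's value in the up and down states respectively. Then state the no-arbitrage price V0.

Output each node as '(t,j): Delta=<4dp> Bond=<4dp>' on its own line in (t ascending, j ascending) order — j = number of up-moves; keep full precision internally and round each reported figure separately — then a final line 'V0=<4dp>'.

The replicating-portfolio and risk-neutral prices coincide; use p* = (1.17−0.85)/(1.35−0.85) = 0.6400 for the latter.
Terminal payoffs: V(3,0)=0.0000, V(3,1)=0.0000, V(3,2)=142.5195, V(3,3)=226.3545
Node (2,0) S=66.4700: V=(p*·0.0000+(1−p*)·0.0000)/1.17=0.0000; Δ=(0.0000−0.0000)/(89.7345−56.4995)=0.0000; B=V−Δ·S=0.0000
Node (2,1) S=105.5700: V=(p*·142.5195+(1−p*)·0.0000)/1.17=77.9594; Δ=(142.5195−0.0000)/(142.5195−89.7345)=2.7000; B=V−Δ·S=-207.0796
Node (2,2) S=167.6700: V=(p*·226.3545+(1−p*)·142.5195)/1.17=167.6700; Δ=(226.3545−142.5195)/(226.3545−142.5195)=1.0000; B=V−Δ·S=0.0000
Node (1,0) S=78.2000: V=(p*·77.9594+(1−p*)·0.0000)/1.17=42.6444; Δ=(77.9594−0.0000)/(105.5700−66.4700)=1.9938; B=V−Δ·S=-113.2743
Node (1,1) S=124.2000: V=(p*·167.6700+(1−p*)·77.9594)/1.17=115.7044; Δ=(167.6700−77.9594)/(167.6700−105.5700)=1.4446; B=V−Δ·S=-63.7168
Node (0,0) S=92.0000: V=(p*·115.7044+(1−p*)·42.6444)/1.17=76.4127; Δ=(115.7044−42.6444)/(124.2000−78.2000)=1.5883; B=V−Δ·S=-69.7073
Each (Δ,B) replicates both successor values, so the strategy is self-financing and V0 is arbitrage-free.

(0,0): Delta=1.5883 Bond=-69.7073
(1,0): Delta=1.9938 Bond=-113.2743
(1,1): Delta=1.4446 Bond=-63.7168
(2,0): Delta=0.0000 Bond=0.0000
(2,1): Delta=2.7000 Bond=-207.0796
(2,2): Delta=1.0000 Bond=0.0000
V0=76.4127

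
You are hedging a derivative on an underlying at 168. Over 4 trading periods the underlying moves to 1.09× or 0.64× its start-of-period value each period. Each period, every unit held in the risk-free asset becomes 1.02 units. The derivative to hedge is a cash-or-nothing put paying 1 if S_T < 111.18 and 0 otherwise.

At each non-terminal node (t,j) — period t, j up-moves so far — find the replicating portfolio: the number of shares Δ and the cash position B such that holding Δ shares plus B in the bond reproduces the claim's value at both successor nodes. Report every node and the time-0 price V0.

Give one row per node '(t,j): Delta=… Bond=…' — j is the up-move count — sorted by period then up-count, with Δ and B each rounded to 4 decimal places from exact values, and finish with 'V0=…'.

(0,0): Delta=-0.0041 Bond=0.8048
(1,0): Delta=-0.0142 Bond=1.8980
(1,1): Delta=-0.0031 Bond=0.6225
(2,0): Delta=0.0000 Bond=0.9612
(2,1): Delta=-0.0157 Bond=2.1155
(2,2): Delta=-0.0017 Bond=0.3622
(3,0): Delta=0.0000 Bond=0.9804
(3,1): Delta=0.0000 Bond=0.9804
(3,2): Delta=-0.0174 Bond=2.3747
(3,3): Delta=0.0000 Bond=0.0000
V0=0.1079

No-arbitrage ⇒ martingale measure with p* = (R−d)/(u−d) = 0.8444.
Terminal values V(4,·): V(4,0)=1.0000, V(4,1)=1.0000, V(4,2)=1.0000, V(4,3)=0.0000, V(4,4)=0.0000
Node (3,0) S=44.0402: V=(p*·1.0000+(1−p*)·1.0000)/1.02=0.9804; Δ=(1.0000−1.0000)/(48.0038−28.1857)=0.0000; B=V−Δ·S=0.9804
Node (3,1) S=75.0060: V=(p*·1.0000+(1−p*)·1.0000)/1.02=0.9804; Δ=(1.0000−1.0000)/(81.7565−48.0038)=0.0000; B=V−Δ·S=0.9804
Node (3,2) S=127.7445: V=(p*·0.0000+(1−p*)·1.0000)/1.02=0.1525; Δ=(0.0000−1.0000)/(139.2415−81.7565)=-0.0174; B=V−Δ·S=2.3747
Node (3,3) S=217.5649: V=(p*·0.0000+(1−p*)·0.0000)/1.02=0.0000; Δ=(0.0000−0.0000)/(237.1457−139.2415)=0.0000; B=V−Δ·S=0.0000
Node (2,0) S=68.8128: V=(p*·0.9804+(1−p*)·0.9804)/1.02=0.9612; Δ=(0.9804−0.9804)/(75.0060−44.0402)=0.0000; B=V−Δ·S=0.9612
Node (2,1) S=117.1968: V=(p*·0.1525+(1−p*)·0.9804)/1.02=0.2758; Δ=(0.1525−0.9804)/(127.7445−75.0060)=-0.0157; B=V−Δ·S=2.1155
Node (2,2) S=199.6008: V=(p*·0.0000+(1−p*)·0.1525)/1.02=0.0233; Δ=(0.0000−0.1525)/(217.5649−127.7445)=-0.0017; B=V−Δ·S=0.3622
Node (1,0) S=107.5200: V=(p*·0.2758+(1−p*)·0.9612)/1.02=0.3749; Δ=(0.2758−0.9612)/(117.1968−68.8128)=-0.0142; B=V−Δ·S=1.8980
Node (1,1) S=183.1200: V=(p*·0.0233+(1−p*)·0.2758)/1.02=0.0613; Δ=(0.0233−0.2758)/(199.6008−117.1968)=-0.0031; B=V−Δ·S=0.6225
Node (0,0) S=168.0000: V=(p*·0.0613+(1−p*)·0.3749)/1.02=0.1079; Δ=(0.0613−0.3749)/(183.1200−107.5200)=-0.0041; B=V−Δ·S=0.8048
Root portfolio cost Δ·168+B reproduces V0=0.1079.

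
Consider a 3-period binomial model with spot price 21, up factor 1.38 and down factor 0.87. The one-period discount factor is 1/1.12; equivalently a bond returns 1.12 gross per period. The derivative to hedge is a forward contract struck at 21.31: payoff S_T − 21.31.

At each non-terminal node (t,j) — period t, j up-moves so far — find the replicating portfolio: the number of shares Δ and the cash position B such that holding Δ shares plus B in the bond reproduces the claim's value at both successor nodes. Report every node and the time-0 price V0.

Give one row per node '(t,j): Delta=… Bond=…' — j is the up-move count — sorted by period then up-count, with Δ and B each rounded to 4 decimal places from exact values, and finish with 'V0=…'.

Since d<R<u, set p* = (R−d)/(u−d) = 0.4902; price each node as the discounted p*-expectation of its children.
Terminal payoffs: V(3,0)=-7.4814, V(3,1)=0.6250, V(3,2)=13.4834, V(3,3)=33.8795
(2,0): S=15.8949. Δ = (V_up−V_dn)/(S_up−S_dn) = (0.6250−-7.4814)/(21.9350−13.8286) = 1.0000. V = [p*·0.6250 + (1−p*)·-7.4814]/1.12 = -3.1319. B = V − Δ·S = -19.0268.
(2,1): S=25.2126. Δ = (V_up−V_dn)/(S_up−S_dn) = (13.4834−0.6250)/(34.7934−21.9350) = 1.0000. V = [p*·13.4834 + (1−p*)·0.6250]/1.12 = 6.1858. B = V − Δ·S = -19.0268.
(2,2): S=39.9924. Δ = (V_up−V_dn)/(S_up−S_dn) = (33.8795−13.4834)/(55.1895−34.7934) = 1.0000. V = [p*·33.8795 + (1−p*)·13.4834]/1.12 = 20.9656. B = V − Δ·S = -19.0268.
(1,0): S=18.2700. Δ = (V_up−V_dn)/(S_up−S_dn) = (6.1858−-3.1319)/(25.2126−15.8949) = 1.0000. V = [p*·6.1858 + (1−p*)·-3.1319]/1.12 = 1.2818. B = V − Δ·S = -16.9882.
(1,1): S=28.9800. Δ = (V_up−V_dn)/(S_up−S_dn) = (20.9656−6.1858)/(39.9924−25.2126) = 1.0000. V = [p*·20.9656 + (1−p*)·6.1858]/1.12 = 11.9918. B = V − Δ·S = -16.9882.
(0,0): S=21.0000. Δ = (V_up−V_dn)/(S_up−S_dn) = (11.9918−1.2818)/(28.9800−18.2700) = 1.0000. V = [p*·11.9918 + (1−p*)·1.2818]/1.12 = 5.8320. B = V − Δ·S = -15.1680.
Check: Δ(0,0)·S0 + B(0,0) = 5.8320 = V0.

(0,0): Delta=1.0000 Bond=-15.1680
(1,0): Delta=1.0000 Bond=-16.9882
(1,1): Delta=1.0000 Bond=-16.9882
(2,0): Delta=1.0000 Bond=-19.0268
(2,1): Delta=1.0000 Bond=-19.0268
(2,2): Delta=1.0000 Bond=-19.0268
V0=5.8320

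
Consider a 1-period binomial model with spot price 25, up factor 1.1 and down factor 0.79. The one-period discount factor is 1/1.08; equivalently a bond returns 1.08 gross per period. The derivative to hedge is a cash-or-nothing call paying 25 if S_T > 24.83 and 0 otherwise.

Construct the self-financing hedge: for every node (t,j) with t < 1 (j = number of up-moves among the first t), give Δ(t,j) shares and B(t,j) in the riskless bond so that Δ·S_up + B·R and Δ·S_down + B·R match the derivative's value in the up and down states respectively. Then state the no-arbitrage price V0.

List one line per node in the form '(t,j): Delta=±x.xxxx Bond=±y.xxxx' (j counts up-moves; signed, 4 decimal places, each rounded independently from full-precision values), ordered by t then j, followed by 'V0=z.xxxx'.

Since d<R<u, set p* = (R−d)/(u−d) = 0.9355; price each node as the discounted p*-expectation of its children.
At expiry t=1: V(1,0)=0.0000, V(1,1)=25.0000
  t=0,j=0: stock 25.0000 → up 27.5000 (V=25.0000), down 19.7500 (V=0.0000). Price 21.6547; hedge Δ=3.2258, bond B=-58.9904.
Self-financing check: at every node Δ·S+B equals the discounted successor values.

(0,0): Delta=3.2258 Bond=-58.9904
V0=21.6547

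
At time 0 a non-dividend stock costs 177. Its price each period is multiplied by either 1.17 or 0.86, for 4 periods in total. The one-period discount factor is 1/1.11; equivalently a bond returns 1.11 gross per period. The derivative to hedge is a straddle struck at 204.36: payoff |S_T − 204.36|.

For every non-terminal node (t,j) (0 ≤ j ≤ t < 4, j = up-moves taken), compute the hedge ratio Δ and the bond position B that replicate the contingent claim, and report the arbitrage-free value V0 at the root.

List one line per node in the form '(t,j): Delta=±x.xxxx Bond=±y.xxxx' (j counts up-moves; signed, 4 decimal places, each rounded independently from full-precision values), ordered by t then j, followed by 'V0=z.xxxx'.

(0,0): Delta=0.6254 Bond=-61.0246
(1,0): Delta=-0.1177 Bond=45.3710
(1,1): Delta=0.7564 Bond=-94.8833
(2,0): Delta=-1.0000 Bond=165.8632
(2,1): Delta=0.0379 Bond=22.6415
(2,2): Delta=0.8832 Bond=-136.0313
(3,0): Delta=-1.0000 Bond=184.1081
(3,1): Delta=-1.0000 Bond=184.1081
(3,2): Delta=0.2211 Bond=-13.0222
(3,3): Delta=1.0000 Bond=-184.1081
V0=49.6640

Risk-neutral probability p* = (R−d)/(u−d) = (1.11−0.86)/(1.17−0.86) = 0.8065.
Terminal payoffs: V(4,0)=107.5396, V(4,1)=72.6392, V(4,2)=25.1584, V(4,3)=39.4375, V(4,4)=127.3180
  t=3,j=0: stock 112.5819 → up 131.7208 (V=72.6392), down 96.8204 (V=107.5396). Price 71.5262; hedge Δ=-1.0000, bond B=184.1081.
  t=3,j=1: stock 153.1638 → up 179.2016 (V=25.1584), down 131.7208 (V=72.6392). Price 30.9443; hedge Δ=-1.0000, bond B=184.1081.
  t=3,j=2: stock 208.3740 → up 243.7975 (V=39.4375), down 179.2016 (V=25.1584). Price 33.0395; hedge Δ=0.2211, bond B=-13.0222.
  t=3,j=3: stock 283.4855 → up 331.6780 (V=127.3180), down 243.7975 (V=39.4375). Price 99.3774; hedge Δ=1.0000, bond B=-184.1081.
  t=2,j=0: stock 130.9092 → up 153.1638 (V=30.9443), down 112.5819 (V=71.5262). Price 34.9540; hedge Δ=-1.0000, bond B=165.8632.
  t=2,j=1: stock 178.0974 → up 208.3740 (V=33.0395), down 153.1638 (V=30.9443). Price 29.4000; hedge Δ=0.0379, bond B=22.6415.
  t=2,j=2: stock 242.2953 → up 283.4855 (V=99.3774), down 208.3740 (V=33.0395). Price 77.9620; hedge Δ=0.8832, bond B=-136.0313.
  t=1,j=0: stock 152.2200 → up 178.0974 (V=29.4000), down 130.9092 (V=34.9540). Price 27.4549; hedge Δ=-0.1177, bond B=45.3710.
  t=1,j=1: stock 207.0900 → up 242.2953 (V=77.9620), down 178.0974 (V=29.4000). Price 61.7684; hedge Δ=0.7564, bond B=-94.8833.
  t=0,j=0: stock 177.0000 → up 207.0900 (V=61.7684), down 152.2200 (V=27.4549). Price 49.6640; hedge Δ=0.6254, bond B=-61.0246.
The time-0 hedge costs 49.6640, which is the no-arbitrage price.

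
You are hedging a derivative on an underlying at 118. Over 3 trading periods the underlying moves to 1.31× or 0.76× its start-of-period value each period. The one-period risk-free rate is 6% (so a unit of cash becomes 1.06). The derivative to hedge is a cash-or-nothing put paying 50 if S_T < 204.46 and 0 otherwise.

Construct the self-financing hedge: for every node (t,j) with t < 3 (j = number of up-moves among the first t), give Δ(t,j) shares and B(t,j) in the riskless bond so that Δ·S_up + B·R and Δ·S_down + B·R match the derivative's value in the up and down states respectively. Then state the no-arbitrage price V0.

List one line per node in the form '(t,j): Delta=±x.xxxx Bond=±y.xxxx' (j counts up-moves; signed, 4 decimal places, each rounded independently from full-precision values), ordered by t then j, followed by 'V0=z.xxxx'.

No-arbitrage ⇒ martingale measure with p* = (R−d)/(u−d) = 0.5455.
Terminal payoffs: V(3,0)=50.0000, V(3,1)=50.0000, V(3,2)=50.0000, V(3,3)=0.0000
  t=2,j=0: stock 68.1568 → up 89.2854 (V=50.0000), down 51.7992 (V=50.0000). Price 47.1698; hedge Δ=0.0000, bond B=47.1698.
  t=2,j=1: stock 117.4808 → up 153.8998 (V=50.0000), down 89.2854 (V=50.0000). Price 47.1698; hedge Δ=0.0000, bond B=47.1698.
  t=2,j=2: stock 202.4998 → up 265.2747 (V=0.0000), down 153.8998 (V=50.0000). Price 21.4408; hedge Δ=-0.4489, bond B=112.3499.
  t=1,j=0: stock 89.6800 → up 117.4808 (V=47.1698), down 68.1568 (V=47.1698). Price 44.4998; hedge Δ=0.0000, bond B=44.4998.
  t=1,j=1: stock 154.5800 → up 202.4998 (V=21.4408), down 117.4808 (V=47.1698). Price 31.2602; hedge Δ=-0.3026, bond B=78.0402.
  t=0,j=0: stock 118.0000 → up 154.5800 (V=31.2602), down 89.6800 (V=44.4998). Price 35.1681; hedge Δ=-0.2040, bond B=59.2402.
Each (Δ,B) replicates both successor values, so the strategy is self-financing and V0 is arbitrage-free.

(0,0): Delta=-0.2040 Bond=59.2402
(1,0): Delta=0.0000 Bond=44.4998
(1,1): Delta=-0.3026 Bond=78.0402
(2,0): Delta=0.0000 Bond=47.1698
(2,1): Delta=0.0000 Bond=47.1698
(2,2): Delta=-0.4489 Bond=112.3499
V0=35.1681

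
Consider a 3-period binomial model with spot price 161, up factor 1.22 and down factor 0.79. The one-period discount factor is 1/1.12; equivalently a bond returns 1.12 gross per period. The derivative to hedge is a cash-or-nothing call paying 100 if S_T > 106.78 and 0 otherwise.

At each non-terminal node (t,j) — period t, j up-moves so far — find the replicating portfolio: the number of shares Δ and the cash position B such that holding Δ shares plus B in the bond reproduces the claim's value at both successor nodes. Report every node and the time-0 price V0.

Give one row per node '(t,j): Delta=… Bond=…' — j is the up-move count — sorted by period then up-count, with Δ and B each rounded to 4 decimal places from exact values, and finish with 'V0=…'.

(0,0): Delta=0.0623 Bond=60.2561
(1,0): Delta=0.3797 Bond=27.1193
(1,1): Delta=0.0000 Bond=79.7194
(2,0): Delta=2.3145 Bond=-164.0365
(2,1): Delta=0.0000 Bond=89.2857
(2,2): Delta=0.0000 Bond=89.2857
V0=70.2828

Risk-neutral probability p* = (R−d)/(u−d) = (1.12−0.79)/(1.22−0.79) = 0.7674.
At expiry t=3: V(3,0)=0.0000, V(3,1)=100.0000, V(3,2)=100.0000, V(3,3)=100.0000
(2,0): S=100.4801. Δ = (V_up−V_dn)/(S_up−S_dn) = (100.0000−0.0000)/(122.5857−79.3793) = 2.3145. V = [p*·100.0000 + (1−p*)·0.0000]/1.12 = 68.5216. B = V − Δ·S = -164.0365.
(2,1): S=155.1718. Δ = (V_up−V_dn)/(S_up−S_dn) = (100.0000−100.0000)/(189.3096−122.5857) = 0.0000. V = [p*·100.0000 + (1−p*)·100.0000]/1.12 = 89.2857. B = V − Δ·S = 89.2857.
(2,2): S=239.6324. Δ = (V_up−V_dn)/(S_up−S_dn) = (100.0000−100.0000)/(292.3515−189.3096) = 0.0000. V = [p*·100.0000 + (1−p*)·100.0000]/1.12 = 89.2857. B = V − Δ·S = 89.2857.
(1,0): S=127.1900. Δ = (V_up−V_dn)/(S_up−S_dn) = (89.2857−68.5216)/(155.1718−100.4801) = 0.3797. V = [p*·89.2857 + (1−p*)·68.5216]/1.12 = 75.4079. B = V − Δ·S = 27.1193.
(1,1): S=196.4200. Δ = (V_up−V_dn)/(S_up−S_dn) = (89.2857−89.2857)/(239.6324−155.1718) = 0.0000. V = [p*·89.2857 + (1−p*)·89.2857]/1.12 = 79.7194. B = V − Δ·S = 79.7194.
(0,0): S=161.0000. Δ = (V_up−V_dn)/(S_up−S_dn) = (79.7194−75.4079)/(196.4200−127.1900) = 0.0623. V = [p*·79.7194 + (1−p*)·75.4079]/1.12 = 70.2828. B = V − Δ·S = 60.2561.
The time-0 hedge costs 70.2828, which is the no-arbitrage price.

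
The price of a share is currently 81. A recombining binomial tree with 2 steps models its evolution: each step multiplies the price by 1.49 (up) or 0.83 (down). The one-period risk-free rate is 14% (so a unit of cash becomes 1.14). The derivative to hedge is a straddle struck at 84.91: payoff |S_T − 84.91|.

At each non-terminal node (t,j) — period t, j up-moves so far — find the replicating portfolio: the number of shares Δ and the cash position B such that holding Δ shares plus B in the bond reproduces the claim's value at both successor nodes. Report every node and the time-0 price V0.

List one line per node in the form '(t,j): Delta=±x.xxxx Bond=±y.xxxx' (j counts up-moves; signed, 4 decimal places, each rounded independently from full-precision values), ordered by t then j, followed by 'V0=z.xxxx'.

Since d<R<u, set p* = (R−d)/(u−d) = 0.4697; price each node as the discounted p*-expectation of its children.
At expiry t=2: V(2,0)=29.1091, V(2,1)=15.2627, V(2,2)=94.9181
  t=1,j=0: stock 67.2300 → up 100.1727 (V=15.2627), down 55.8009 (V=29.1091). Price 19.8294; hedge Δ=-0.3121, bond B=40.8088.
  t=1,j=1: stock 120.6900 → up 179.8281 (V=94.9181), down 100.1727 (V=15.2627). Price 46.2075; hedge Δ=1.0000, bond B=-74.4825.
  t=0,j=0: stock 81.0000 → up 120.6900 (V=46.2075), down 67.2300 (V=19.8294). Price 28.2624; hedge Δ=0.4934, bond B=-11.7045.
The time-0 hedge costs 28.2624, which is the no-arbitrage price.

(0,0): Delta=0.4934 Bond=-11.7045
(1,0): Delta=-0.3121 Bond=40.8088
(1,1): Delta=1.0000 Bond=-74.4825
V0=28.2624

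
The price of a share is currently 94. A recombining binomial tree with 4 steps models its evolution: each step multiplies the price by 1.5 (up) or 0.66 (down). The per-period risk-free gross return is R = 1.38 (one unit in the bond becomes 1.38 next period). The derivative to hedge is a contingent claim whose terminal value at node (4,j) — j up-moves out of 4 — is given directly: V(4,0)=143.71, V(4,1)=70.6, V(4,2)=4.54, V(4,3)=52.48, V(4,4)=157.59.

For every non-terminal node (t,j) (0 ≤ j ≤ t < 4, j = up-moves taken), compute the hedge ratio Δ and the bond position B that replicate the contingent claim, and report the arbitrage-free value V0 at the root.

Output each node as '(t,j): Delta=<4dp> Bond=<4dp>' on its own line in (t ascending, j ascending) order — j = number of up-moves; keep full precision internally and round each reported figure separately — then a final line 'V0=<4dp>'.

No-arbitrage ⇒ martingale measure with p* = (R−d)/(u−d) = 0.8571.
At expiry t=4: V(4,0)=143.7100, V(4,1)=70.6000, V(4,2)=4.5400, V(4,3)=52.4800, V(4,4)=157.5900
  t=3,j=0: stock 27.0246 → up 40.5369 (V=70.6000), down 17.8363 (V=143.7100). Price 58.7277; hedge Δ=-3.2206, bond B=145.7635.
  t=3,j=1: stock 61.4196 → up 92.1294 (V=4.5400), down 40.5369 (V=70.6000). Price 10.1284; hedge Δ=-1.2804, bond B=88.7712.
  t=3,j=2: stock 139.5900 → up 209.3850 (V=52.4800), down 92.1294 (V=4.5400). Price 33.0663; hedge Δ=0.4089, bond B=-24.0052.
  t=3,j=3: stock 317.2500 → up 475.8750 (V=157.5900), down 209.3850 (V=52.4800). Price 103.3147; hedge Δ=0.3944, bond B=-21.8163.
  t=2,j=0: stock 40.9464 → up 61.4196 (V=10.1284), down 27.0246 (V=58.7277). Price 12.3704; hedge Δ=-1.4130, bond B=70.2268.
  t=2,j=1: stock 93.0600 → up 139.5900 (V=33.0663), down 61.4196 (V=10.1284). Price 21.5865; hedge Δ=0.2934, bond B=-5.7205.
  t=2,j=2: stock 211.5000 → up 317.2500 (V=103.3147), down 139.5900 (V=33.0663). Price 67.5936; hedge Δ=0.3954, bond B=-16.0355.
  t=1,j=0: stock 62.0400 → up 93.0600 (V=21.5865), down 40.9464 (V=12.3704). Price 14.6884; hedge Δ=0.1768, bond B=3.7168.
  t=1,j=1: stock 141.0000 → up 211.5000 (V=67.5936), down 93.0600 (V=21.5865). Price 44.2183; hedge Δ=0.3884, bond B=-10.5521.
  t=0,j=0: stock 94.0000 → up 141.0000 (V=44.2183), down 62.0400 (V=14.6884). Price 28.9853; hedge Δ=0.3740, bond B=-6.1693.
Each (Δ,B) replicates both successor values, so the strategy is self-financing and V0 is arbitrage-free.

(0,0): Delta=0.3740 Bond=-6.1693
(1,0): Delta=0.1768 Bond=3.7168
(1,1): Delta=0.3884 Bond=-10.5521
(2,0): Delta=-1.4130 Bond=70.2268
(2,1): Delta=0.2934 Bond=-5.7205
(2,2): Delta=0.3954 Bond=-16.0355
(3,0): Delta=-3.2206 Bond=145.7635
(3,1): Delta=-1.2804 Bond=88.7712
(3,2): Delta=0.4089 Bond=-24.0052
(3,3): Delta=0.3944 Bond=-21.8163
V0=28.9853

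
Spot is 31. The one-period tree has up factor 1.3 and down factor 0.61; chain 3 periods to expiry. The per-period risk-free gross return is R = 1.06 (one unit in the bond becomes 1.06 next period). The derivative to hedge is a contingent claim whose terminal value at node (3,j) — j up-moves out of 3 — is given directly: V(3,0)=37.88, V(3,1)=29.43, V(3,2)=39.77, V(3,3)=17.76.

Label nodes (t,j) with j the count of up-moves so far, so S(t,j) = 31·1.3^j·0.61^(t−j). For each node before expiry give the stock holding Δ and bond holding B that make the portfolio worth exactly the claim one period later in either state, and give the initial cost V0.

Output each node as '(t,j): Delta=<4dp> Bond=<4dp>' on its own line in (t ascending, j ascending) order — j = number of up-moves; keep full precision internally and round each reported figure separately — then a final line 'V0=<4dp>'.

The replicating-portfolio and risk-neutral prices coincide; use p* = (1.06−0.61)/(1.3−0.61) = 0.6522 for the latter.
At expiry t=3: V(3,0)=37.8800, V(3,1)=29.4300, V(3,2)=39.7700, V(3,3)=17.7600
(2,0): S=11.5351. Δ = (V_up−V_dn)/(S_up−S_dn) = (29.4300−37.8800)/(14.9956−7.0364) = -1.0617. V = [p*·29.4300 + (1−p*)·37.8800]/1.06 = 30.5369. B = V − Δ·S = 42.7833.
(2,1): S=24.5830. Δ = (V_up−V_dn)/(S_up−S_dn) = (39.7700−29.4300)/(31.9579−14.9956) = 0.6096. V = [p*·39.7700 + (1−p*)·29.4300]/1.06 = 34.1259. B = V − Δ·S = 19.1404.
(2,2): S=52.3900. Δ = (V_up−V_dn)/(S_up−S_dn) = (17.7600−39.7700)/(68.1070−31.9579) = -0.6089. V = [p*·17.7600 + (1−p*)·39.7700]/1.06 = 23.9770. B = V − Δ·S = 55.8756.
(1,0): S=18.9100. Δ = (V_up−V_dn)/(S_up−S_dn) = (34.1259−30.5369)/(24.5830−11.5351) = 0.2751. V = [p*·34.1259 + (1−p*)·30.5369]/1.06 = 31.0166. B = V − Δ·S = 25.8151.
(1,1): S=40.3000. Δ = (V_up−V_dn)/(S_up−S_dn) = (23.9770−34.1259)/(52.3900−24.5830) = -0.3650. V = [p*·23.9770 + (1−p*)·34.1259]/1.06 = 25.9501. B = V − Δ·S = 40.6586.
(0,0): S=31.0000. Δ = (V_up−V_dn)/(S_up−S_dn) = (25.9501−31.0166)/(40.3000−18.9100) = -0.2369. V = [p*·25.9501 + (1−p*)·31.0166]/1.06 = 26.1437. B = V − Δ·S = 33.4865.
The time-0 hedge costs 26.1437, which is the no-arbitrage price.

(0,0): Delta=-0.2369 Bond=33.4865
(1,0): Delta=0.2751 Bond=25.8151
(1,1): Delta=-0.3650 Bond=40.6586
(2,0): Delta=-1.0617 Bond=42.7833
(2,1): Delta=0.6096 Bond=19.1404
(2,2): Delta=-0.6089 Bond=55.8756
V0=26.1437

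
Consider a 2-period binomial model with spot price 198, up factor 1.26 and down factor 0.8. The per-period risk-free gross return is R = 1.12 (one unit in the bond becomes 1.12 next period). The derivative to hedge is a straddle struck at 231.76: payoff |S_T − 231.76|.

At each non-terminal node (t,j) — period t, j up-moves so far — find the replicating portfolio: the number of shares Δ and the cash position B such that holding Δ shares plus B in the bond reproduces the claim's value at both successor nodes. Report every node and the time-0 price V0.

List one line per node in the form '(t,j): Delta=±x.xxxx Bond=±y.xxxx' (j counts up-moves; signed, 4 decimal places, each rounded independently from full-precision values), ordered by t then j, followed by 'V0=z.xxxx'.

Risk-neutral probability p* = (R−d)/(u−d) = (1.12−0.8)/(1.26−0.8) = 0.6957.
Payoff layer (t=2): V(2,0)=105.0400, V(2,1)=32.1760, V(2,2)=82.5848
Node (1,0) S=158.4000: V=(p*·32.1760+(1−p*)·105.0400)/1.12=48.5286; Δ=(32.1760−105.0400)/(199.5840−126.7200)=-1.0000; B=V−Δ·S=206.9286
Node (1,1) S=249.4800: V=(p*·82.5848+(1−p*)·32.1760)/1.12=60.0384; Δ=(82.5848−32.1760)/(314.3448−199.5840)=0.4393; B=V−Δ·S=-49.5460
Node (0,0) S=198.0000: V=(p*·60.0384+(1−p*)·48.5286)/1.12=50.4780; Δ=(60.0384−48.5286)/(249.4800−158.4000)=0.1264; B=V−Δ·S=25.4567
The time-0 hedge costs 50.4780, which is the no-arbitrage price.

(0,0): Delta=0.1264 Bond=25.4567
(1,0): Delta=-1.0000 Bond=206.9286
(1,1): Delta=0.4393 Bond=-49.5460
V0=50.4780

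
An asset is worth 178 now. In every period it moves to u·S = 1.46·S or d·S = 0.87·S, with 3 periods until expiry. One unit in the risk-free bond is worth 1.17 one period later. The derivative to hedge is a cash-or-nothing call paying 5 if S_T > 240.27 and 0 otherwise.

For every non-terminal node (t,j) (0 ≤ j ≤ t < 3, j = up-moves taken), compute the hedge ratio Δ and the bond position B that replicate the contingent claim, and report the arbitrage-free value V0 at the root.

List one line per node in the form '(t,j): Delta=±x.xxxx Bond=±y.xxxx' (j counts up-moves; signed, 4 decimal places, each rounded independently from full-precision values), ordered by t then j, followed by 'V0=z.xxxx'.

The replicating-portfolio and risk-neutral prices coincide; use p* = (1.17−0.87)/(1.46−0.87) = 0.5085 for the latter.
Terminal values V(3,·): V(3,0)=0.0000, V(3,1)=0.0000, V(3,2)=5.0000, V(3,3)=5.0000
  t=2,j=0: stock 134.7282 → up 196.7032 (V=0.0000), down 117.2135 (V=0.0000). Price 0.0000; hedge Δ=0.0000, bond B=0.0000.
  t=2,j=1: stock 226.0956 → up 330.0996 (V=5.0000), down 196.7032 (V=0.0000). Price 2.1730; hedge Δ=0.0375, bond B=-6.3016.
  t=2,j=2: stock 379.4248 → up 553.9602 (V=5.0000), down 330.0996 (V=5.0000). Price 4.2735; hedge Δ=0.0000, bond B=4.2735.
  t=1,j=0: stock 154.8600 → up 226.0956 (V=2.1730), down 134.7282 (V=0.0000). Price 0.9444; hedge Δ=0.0238, bond B=-2.7386.
  t=1,j=1: stock 259.8800 → up 379.4248 (V=4.2735), down 226.0956 (V=2.1730). Price 2.7701; hedge Δ=0.0137, bond B=-0.7901.
  t=0,j=0: stock 178.0000 → up 259.8800 (V=2.7701), down 154.8600 (V=0.9444). Price 1.6006; hedge Δ=0.0174, bond B=-1.4939.
Self-financing check: at every node Δ·S+B equals the discounted successor values.

(0,0): Delta=0.0174 Bond=-1.4939
(1,0): Delta=0.0238 Bond=-2.7386
(1,1): Delta=0.0137 Bond=-0.7901
(2,0): Delta=0.0000 Bond=0.0000
(2,1): Delta=0.0375 Bond=-6.3016
(2,2): Delta=0.0000 Bond=4.2735
V0=1.6006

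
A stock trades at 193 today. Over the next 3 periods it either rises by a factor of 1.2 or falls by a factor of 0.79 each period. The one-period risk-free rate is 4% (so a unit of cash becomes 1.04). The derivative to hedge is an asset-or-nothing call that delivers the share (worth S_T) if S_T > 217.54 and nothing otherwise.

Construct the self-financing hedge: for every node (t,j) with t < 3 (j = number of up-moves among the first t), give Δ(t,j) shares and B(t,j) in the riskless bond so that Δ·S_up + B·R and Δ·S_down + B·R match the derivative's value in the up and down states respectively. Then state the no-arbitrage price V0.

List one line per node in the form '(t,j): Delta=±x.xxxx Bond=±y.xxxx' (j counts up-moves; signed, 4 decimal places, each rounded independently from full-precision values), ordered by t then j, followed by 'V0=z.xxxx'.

Under the risk-neutral measure, an up-move has probability p* = (R−d)/(u−d) = 0.6098 and values discount at R = 1.04.
Payoff layer (t=3): V(3,0)=0.0000, V(3,1)=0.0000, V(3,2)=219.5568, V(3,3)=333.5040
Node (2,0) S=120.4513: V=(p*·0.0000+(1−p*)·0.0000)/1.04=0.0000; Δ=(0.0000−0.0000)/(144.5416−95.1565)=0.0000; B=V−Δ·S=0.0000
Node (2,1) S=182.9640: V=(p*·219.5568+(1−p*)·0.0000)/1.04=128.7270; Δ=(219.5568−0.0000)/(219.5568−144.5416)=2.9268; B=V−Δ·S=-406.7774
Node (2,2) S=277.9200: V=(p*·333.5040+(1−p*)·219.5568)/1.04=277.9200; Δ=(333.5040−219.5568)/(333.5040−219.5568)=1.0000; B=V−Δ·S=0.0000
Node (1,0) S=152.4700: V=(p*·128.7270+(1−p*)·0.0000)/1.04=75.4732; Δ=(128.7270−0.0000)/(182.9640−120.4513)=2.0592; B=V−Δ·S=-238.4952
Node (1,1) S=231.6000: V=(p*·277.9200+(1−p*)·128.7270)/1.04=211.2484; Δ=(277.9200−128.7270)/(277.9200−182.9640)=1.5712; B=V−Δ·S=-152.6369
Node (0,0) S=193.0000: V=(p*·211.2484+(1−p*)·75.4732)/1.04=152.1759; Δ=(211.2484−75.4732)/(231.6000−152.4700)=1.7159; B=V−Δ·S=-178.9832
The time-0 hedge costs 152.1759, which is the no-arbitrage price.

(0,0): Delta=1.7159 Bond=-178.9832
(1,0): Delta=2.0592 Bond=-238.4952
(1,1): Delta=1.5712 Bond=-152.6369
(2,0): Delta=0.0000 Bond=0.0000
(2,1): Delta=2.9268 Bond=-406.7774
(2,2): Delta=1.0000 Bond=0.0000
V0=152.1759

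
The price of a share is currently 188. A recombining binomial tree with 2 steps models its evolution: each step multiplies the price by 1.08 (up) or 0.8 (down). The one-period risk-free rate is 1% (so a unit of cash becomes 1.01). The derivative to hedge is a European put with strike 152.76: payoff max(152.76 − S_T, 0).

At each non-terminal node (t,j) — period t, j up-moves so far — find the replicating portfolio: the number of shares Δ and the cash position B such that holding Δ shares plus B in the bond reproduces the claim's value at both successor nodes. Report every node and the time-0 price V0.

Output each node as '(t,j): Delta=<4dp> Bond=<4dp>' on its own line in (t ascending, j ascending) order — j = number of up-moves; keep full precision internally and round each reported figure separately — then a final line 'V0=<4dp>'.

No-arbitrage ⇒ martingale measure with p* = (R−d)/(u−d) = 0.7500.
Payoff layer (t=2): V(2,0)=32.4400, V(2,1)=0.0000, V(2,2)=0.0000
Node (1,0) S=150.4000: V=(p*·0.0000+(1−p*)·32.4400)/1.01=8.0297; Δ=(0.0000−32.4400)/(162.4320−120.3200)=-0.7703; B=V−Δ·S=123.8868
Node (1,1) S=203.0400: V=(p*·0.0000+(1−p*)·0.0000)/1.01=0.0000; Δ=(0.0000−0.0000)/(219.2832−162.4320)=0.0000; B=V−Δ·S=0.0000
Node (0,0) S=188.0000: V=(p*·0.0000+(1−p*)·8.0297)/1.01=1.9876; Δ=(0.0000−8.0297)/(203.0400−150.4000)=-0.1525; B=V−Δ·S=30.6651
Self-financing check: at every node Δ·S+B equals the discounted successor values.

(0,0): Delta=-0.1525 Bond=30.6651
(1,0): Delta=-0.7703 Bond=123.8868
(1,1): Delta=0.0000 Bond=0.0000
V0=1.9876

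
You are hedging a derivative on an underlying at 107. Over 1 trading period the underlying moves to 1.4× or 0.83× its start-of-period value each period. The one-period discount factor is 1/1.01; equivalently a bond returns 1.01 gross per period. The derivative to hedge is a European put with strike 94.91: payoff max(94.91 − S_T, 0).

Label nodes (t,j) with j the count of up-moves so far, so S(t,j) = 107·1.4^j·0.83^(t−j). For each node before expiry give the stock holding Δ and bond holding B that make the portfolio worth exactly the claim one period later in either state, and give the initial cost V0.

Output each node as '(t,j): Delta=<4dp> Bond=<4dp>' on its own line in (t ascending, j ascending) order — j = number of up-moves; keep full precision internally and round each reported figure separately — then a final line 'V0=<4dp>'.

Since d<R<u, set p* = (R−d)/(u−d) = 0.3158; price each node as the discounted p*-expectation of its children.
Terminal payoffs: V(1,0)=6.1000, V(1,1)=0.0000
(0,0): S=107.0000. Δ = (V_up−V_dn)/(S_up−S_dn) = (0.0000−6.1000)/(149.8000−88.8100) = -0.1000. V = [p*·0.0000 + (1−p*)·6.1000]/1.01 = 4.1324. B = V − Δ·S = 14.8341.
Check: Δ(0,0)·S0 + B(0,0) = 4.1324 = V0.

(0,0): Delta=-0.1000 Bond=14.8341
V0=4.1324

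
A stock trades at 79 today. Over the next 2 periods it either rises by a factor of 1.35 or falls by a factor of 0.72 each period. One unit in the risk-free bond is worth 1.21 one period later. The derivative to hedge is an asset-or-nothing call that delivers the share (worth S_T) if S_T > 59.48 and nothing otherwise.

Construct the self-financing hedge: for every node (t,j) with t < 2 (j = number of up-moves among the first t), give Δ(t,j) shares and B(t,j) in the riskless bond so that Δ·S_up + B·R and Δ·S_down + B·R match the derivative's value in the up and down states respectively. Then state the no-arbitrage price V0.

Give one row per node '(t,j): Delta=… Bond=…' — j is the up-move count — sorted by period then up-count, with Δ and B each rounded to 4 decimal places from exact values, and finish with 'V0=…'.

The replicating-portfolio and risk-neutral prices coincide; use p* = (1.21−0.72)/(1.35−0.72) = 0.7778 for the latter.
At expiry t=2: V(2,0)=0.0000, V(2,1)=76.7880, V(2,2)=143.9775
  t=1,j=0: stock 56.8800 → up 76.7880 (V=76.7880), down 40.9536 (V=0.0000). Price 49.3587; hedge Δ=2.1429, bond B=-72.5270.
  t=1,j=1: stock 106.6500 → up 143.9775 (V=143.9775), down 76.7880 (V=76.7880). Price 106.6500; hedge Δ=1.0000, bond B=0.0000.
  t=0,j=0: stock 79.0000 → up 106.6500 (V=106.6500), down 56.8800 (V=49.3587). Price 77.6187; hedge Δ=1.1511, bond B=-13.3199.
Self-financing check: at every node Δ·S+B equals the discounted successor values.

(0,0): Delta=1.1511 Bond=-13.3199
(1,0): Delta=2.1429 Bond=-72.5270
(1,1): Delta=1.0000 Bond=0.0000
V0=77.6187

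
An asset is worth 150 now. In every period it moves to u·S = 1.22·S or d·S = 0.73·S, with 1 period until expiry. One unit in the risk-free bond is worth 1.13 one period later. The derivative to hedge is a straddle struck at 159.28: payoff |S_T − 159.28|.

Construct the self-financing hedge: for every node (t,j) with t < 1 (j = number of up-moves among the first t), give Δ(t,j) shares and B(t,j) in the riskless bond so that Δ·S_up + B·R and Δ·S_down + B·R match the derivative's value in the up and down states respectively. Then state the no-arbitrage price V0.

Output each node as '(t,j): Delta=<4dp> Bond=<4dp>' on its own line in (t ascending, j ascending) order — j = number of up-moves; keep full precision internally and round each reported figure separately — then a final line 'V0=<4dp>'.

Under the risk-neutral measure, an up-move has probability p* = (R−d)/(u−d) = 0.8163 and values discount at R = 1.13.
Terminal values V(1,·): V(1,0)=49.7800, V(1,1)=23.7200
  t=0,j=0: stock 150.0000 → up 183.0000 (V=23.7200), down 109.5000 (V=49.7800). Price 25.2270; hedge Δ=-0.3546, bond B=78.4107.
Each (Δ,B) replicates both successor values, so the strategy is self-financing and V0 is arbitrage-free.

(0,0): Delta=-0.3546 Bond=78.4107
V0=25.2270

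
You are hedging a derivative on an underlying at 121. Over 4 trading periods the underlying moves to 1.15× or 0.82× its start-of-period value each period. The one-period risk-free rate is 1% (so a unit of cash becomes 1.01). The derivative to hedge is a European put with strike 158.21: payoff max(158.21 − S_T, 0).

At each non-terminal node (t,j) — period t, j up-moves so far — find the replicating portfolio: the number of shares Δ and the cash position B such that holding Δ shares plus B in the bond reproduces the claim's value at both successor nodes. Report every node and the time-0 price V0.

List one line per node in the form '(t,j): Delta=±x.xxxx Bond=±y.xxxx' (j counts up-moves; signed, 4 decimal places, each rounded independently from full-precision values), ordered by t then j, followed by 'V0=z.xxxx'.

No-arbitrage ⇒ martingale measure with p* = (R−d)/(u−d) = 0.5758.
Payoff layer (t=4): V(4,0)=103.5033, V(4,1)=81.4871, V(4,2)=50.6109, V(4,3)=7.3088, V(4,4)=0.0000
(3,0): S=66.7155. Δ = (V_up−V_dn)/(S_up−S_dn) = (81.4871−103.5033)/(76.7229−54.7067) = -1.0000. V = [p*·81.4871 + (1−p*)·103.5033]/1.01 = 89.9280. B = V − Δ·S = 156.6436.
(3,1): S=93.5645. Δ = (V_up−V_dn)/(S_up−S_dn) = (50.6109−81.4871)/(107.5991−76.7229) = -1.0000. V = [p*·50.6109 + (1−p*)·81.4871]/1.01 = 63.0791. B = V − Δ·S = 156.6436.
(3,2): S=131.2184. Δ = (V_up−V_dn)/(S_up−S_dn) = (7.3088−50.6109)/(150.9012−107.5991) = -1.0000. V = [p*·7.3088 + (1−p*)·50.6109]/1.01 = 25.4251. B = V − Δ·S = 156.6436.
(3,3): S=184.0259. Δ = (V_up−V_dn)/(S_up−S_dn) = (0.0000−7.3088)/(211.6298−150.9012) = -0.1204. V = [p*·0.0000 + (1−p*)·7.3088]/1.01 = 3.0700. B = V − Δ·S = 25.2178.
(2,0): S=81.3604. Δ = (V_up−V_dn)/(S_up−S_dn) = (63.0791−89.9280)/(93.5645−66.7155) = -1.0000. V = [p*·63.0791 + (1−p*)·89.9280]/1.01 = 73.7322. B = V − Δ·S = 155.0926.
(2,1): S=114.1030. Δ = (V_up−V_dn)/(S_up−S_dn) = (25.4251−63.0791)/(131.2184−93.5645) = -1.0000. V = [p*·25.4251 + (1−p*)·63.0791]/1.01 = 40.9896. B = V − Δ·S = 155.0926.
(2,2): S=160.0225. Δ = (V_up−V_dn)/(S_up−S_dn) = (3.0700−25.4251)/(184.0259−131.2184) = -0.4233. V = [p*·3.0700 + (1−p*)·25.4251]/1.01 = 12.4297. B = V − Δ·S = 80.1725.
(1,0): S=99.2200. Δ = (V_up−V_dn)/(S_up−S_dn) = (40.9896−73.7322)/(114.1030−81.3604) = -1.0000. V = [p*·40.9896 + (1−p*)·73.7322]/1.01 = 54.3371. B = V − Δ·S = 153.5571.
(1,1): S=139.1500. Δ = (V_up−V_dn)/(S_up−S_dn) = (12.4297−40.9896)/(160.0225−114.1030) = -0.6220. V = [p*·12.4297 + (1−p*)·40.9896]/1.01 = 24.3030. B = V − Δ·S = 110.8483.
(0,0): S=121.0000. Δ = (V_up−V_dn)/(S_up−S_dn) = (24.3030−54.3371)/(139.1500−99.2200) = -0.7522. V = [p*·24.3030 + (1−p*)·54.3371]/1.01 = 36.6779. B = V − Δ·S = 127.6903.
Check: Δ(0,0)·S0 + B(0,0) = 36.6779 = V0.

(0,0): Delta=-0.7522 Bond=127.6903
(1,0): Delta=-1.0000 Bond=153.5571
(1,1): Delta=-0.6220 Bond=110.8483
(2,0): Delta=-1.0000 Bond=155.0926
(2,1): Delta=-1.0000 Bond=155.0926
(2,2): Delta=-0.4233 Bond=80.1725
(3,0): Delta=-1.0000 Bond=156.6436
(3,1): Delta=-1.0000 Bond=156.6436
(3,2): Delta=-1.0000 Bond=156.6436
(3,3): Delta=-0.1204 Bond=25.2178
V0=36.6779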